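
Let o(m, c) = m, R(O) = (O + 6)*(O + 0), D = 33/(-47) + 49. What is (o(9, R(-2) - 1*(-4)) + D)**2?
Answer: 7252249/2209 ≈ 3283.0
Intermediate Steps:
D = 2270/47 (D = 33*(-1/47) + 49 = -33/47 + 49 = 2270/47 ≈ 48.298)
R(O) = O*(6 + O) (R(O) = (6 + O)*O = O*(6 + O))
(o(9, R(-2) - 1*(-4)) + D)**2 = (9 + 2270/47)**2 = (2693/47)**2 = 7252249/2209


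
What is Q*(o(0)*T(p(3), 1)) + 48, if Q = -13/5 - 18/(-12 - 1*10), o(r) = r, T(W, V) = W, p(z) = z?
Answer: 48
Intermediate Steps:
Q = -98/55 (Q = -13*⅕ - 18/(-12 - 10) = -13/5 - 18/(-22) = -13/5 - 18*(-1/22) = -13/5 + 9/11 = -98/55 ≈ -1.7818)
Q*(o(0)*T(p(3), 1)) + 48 = -0*3 + 48 = -98/55*0 + 48 = 0 + 48 = 48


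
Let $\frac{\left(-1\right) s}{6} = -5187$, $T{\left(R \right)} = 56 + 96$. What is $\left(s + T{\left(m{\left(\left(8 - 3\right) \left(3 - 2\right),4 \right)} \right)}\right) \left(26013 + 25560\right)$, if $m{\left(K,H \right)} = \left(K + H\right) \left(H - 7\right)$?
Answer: $1612894002$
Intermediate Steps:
$m{\left(K,H \right)} = \left(-7 + H\right) \left(H + K\right)$ ($m{\left(K,H \right)} = \left(H + K\right) \left(-7 + H\right) = \left(-7 + H\right) \left(H + K\right)$)
$T{\left(R \right)} = 152$
$s = 31122$ ($s = \left(-6\right) \left(-5187\right) = 31122$)
$\left(s + T{\left(m{\left(\left(8 - 3\right) \left(3 - 2\right),4 \right)} \right)}\right) \left(26013 + 25560\right) = \left(31122 + 152\right) \left(26013 + 25560\right) = 31274 \cdot 51573 = 1612894002$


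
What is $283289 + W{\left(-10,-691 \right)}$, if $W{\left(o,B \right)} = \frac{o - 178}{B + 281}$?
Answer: $\frac{58074339}{205} \approx 2.8329 \cdot 10^{5}$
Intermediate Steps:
$W{\left(o,B \right)} = \frac{-178 + o}{281 + B}$
$283289 + W{\left(-10,-691 \right)} = 283289 + \frac{-178 - 10}{281 - 691} = 283289 + \frac{1}{-410} \left(-188\right) = 283289 - - \frac{94}{205} = 283289 + \frac{94}{205} = \frac{58074339}{205}$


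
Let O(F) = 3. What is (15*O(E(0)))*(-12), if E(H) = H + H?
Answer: -540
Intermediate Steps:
E(H) = 2*H
(15*O(E(0)))*(-12) = (15*3)*(-12) = 45*(-12) = -540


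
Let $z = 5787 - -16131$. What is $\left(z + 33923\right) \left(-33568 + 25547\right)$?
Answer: $-447900661$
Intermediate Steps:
$z = 21918$ ($z = 5787 + 16131 = 21918$)
$\left(z + 33923\right) \left(-33568 + 25547\right) = \left(21918 + 33923\right) \left(-33568 + 25547\right) = 55841 \left(-8021\right) = -447900661$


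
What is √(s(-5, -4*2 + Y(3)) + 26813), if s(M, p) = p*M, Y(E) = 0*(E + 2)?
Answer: √26853 ≈ 163.87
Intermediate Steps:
Y(E) = 0 (Y(E) = 0*(2 + E) = 0)
s(M, p) = M*p
√(s(-5, -4*2 + Y(3)) + 26813) = √(-5*(-4*2 + 0) + 26813) = √(-5*(-8 + 0) + 26813) = √(-5*(-8) + 26813) = √(40 + 26813) = √26853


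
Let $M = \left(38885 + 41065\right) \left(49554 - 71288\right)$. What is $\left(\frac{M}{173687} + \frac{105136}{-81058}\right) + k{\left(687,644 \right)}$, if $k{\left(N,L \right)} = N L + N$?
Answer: $\frac{3048812523443729}{7039360423} \approx 4.3311 \cdot 10^{5}$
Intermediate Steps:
$k{\left(N,L \right)} = N + L N$ ($k{\left(N,L \right)} = L N + N = N + L N$)
$M = -1737633300$ ($M = 79950 \left(-21734\right) = -1737633300$)
$\left(\frac{M}{173687} + \frac{105136}{-81058}\right) + k{\left(687,644 \right)} = \left(- \frac{1737633300}{173687} + \frac{105136}{-81058}\right) + 687 \left(1 + 644\right) = \left(\left(-1737633300\right) \frac{1}{173687} + 105136 \left(- \frac{1}{81058}\right)\right) + 687 \cdot 645 = \left(- \frac{1737633300}{173687} - \frac{52568}{40529}\right) + 443115 = - \frac{70433670393916}{7039360423} + 443115 = \frac{3048812523443729}{7039360423}$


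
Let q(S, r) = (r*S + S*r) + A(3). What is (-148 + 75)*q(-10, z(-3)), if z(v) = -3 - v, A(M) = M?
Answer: -219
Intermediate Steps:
q(S, r) = 3 + 2*S*r (q(S, r) = (r*S + S*r) + 3 = (S*r + S*r) + 3 = 2*S*r + 3 = 3 + 2*S*r)
(-148 + 75)*q(-10, z(-3)) = (-148 + 75)*(3 + 2*(-10)*(-3 - 1*(-3))) = -73*(3 + 2*(-10)*(-3 + 3)) = -73*(3 + 2*(-10)*0) = -73*(3 + 0) = -73*3 = -219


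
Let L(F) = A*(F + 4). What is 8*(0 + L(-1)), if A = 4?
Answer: 96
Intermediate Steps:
L(F) = 16 + 4*F (L(F) = 4*(F + 4) = 4*(4 + F) = 16 + 4*F)
8*(0 + L(-1)) = 8*(0 + (16 + 4*(-1))) = 8*(0 + (16 - 4)) = 8*(0 + 12) = 8*12 = 96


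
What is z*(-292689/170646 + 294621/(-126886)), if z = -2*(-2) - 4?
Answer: 0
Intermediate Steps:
z = 0 (z = 4 - 4 = 0)
z*(-292689/170646 + 294621/(-126886)) = 0*(-292689/170646 + 294621/(-126886)) = 0*(-292689*1/170646 + 294621*(-1/126886)) = 0*(-5739/3346 - 294621/126886) = 0*(-428500155/106140139) = 0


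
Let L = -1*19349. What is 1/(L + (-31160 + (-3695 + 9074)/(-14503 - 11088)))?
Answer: -157/7929946 ≈ -1.9798e-5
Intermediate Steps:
L = -19349
1/(L + (-31160 + (-3695 + 9074)/(-14503 - 11088))) = 1/(-19349 + (-31160 + (-3695 + 9074)/(-14503 - 11088))) = 1/(-19349 + (-31160 + 5379/(-25591))) = 1/(-19349 + (-31160 + 5379*(-1/25591))) = 1/(-19349 + (-31160 - 33/157)) = 1/(-19349 - 4892153/157) = 1/(-7929946/157) = -157/7929946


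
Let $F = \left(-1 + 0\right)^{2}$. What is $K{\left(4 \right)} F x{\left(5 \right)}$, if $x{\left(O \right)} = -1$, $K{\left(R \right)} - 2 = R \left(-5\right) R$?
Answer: $78$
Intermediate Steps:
$K{\left(R \right)} = 2 - 5 R^{2}$ ($K{\left(R \right)} = 2 + R \left(-5\right) R = 2 + - 5 R R = 2 - 5 R^{2}$)
$F = 1$ ($F = \left(-1\right)^{2} = 1$)
$K{\left(4 \right)} F x{\left(5 \right)} = \left(2 - 5 \cdot 4^{2}\right) 1 \left(-1\right) = \left(2 - 80\right) 1 \left(-1\right) = \left(-78\right) 1 \left(-1\right) = \left(-78\right) \left(-1\right) = 78$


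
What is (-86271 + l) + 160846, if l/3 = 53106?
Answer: 233893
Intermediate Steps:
l = 159318 (l = 3*53106 = 159318)
(-86271 + l) + 160846 = (-86271 + 159318) + 160846 = 73047 + 160846 = 233893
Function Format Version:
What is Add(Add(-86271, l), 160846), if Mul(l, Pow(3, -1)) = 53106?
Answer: 233893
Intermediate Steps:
l = 159318 (l = Mul(3, 53106) = 159318)
Add(Add(-86271, l), 160846) = Add(Add(-86271, 159318), 160846) = Add(73047, 160846) = 233893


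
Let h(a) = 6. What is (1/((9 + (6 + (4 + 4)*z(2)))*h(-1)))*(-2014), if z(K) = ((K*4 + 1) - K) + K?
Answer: -1007/261 ≈ -3.8582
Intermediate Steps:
z(K) = 1 + 4*K (z(K) = ((4*K + 1) - K) + K = ((1 + 4*K) - K) + K = (1 + 3*K) + K = 1 + 4*K)
(1/((9 + (6 + (4 + 4)*z(2)))*h(-1)))*(-2014) = (1/((9 + (6 + (4 + 4)*(1 + 4*2)))*6))*(-2014) = ((⅙)/(9 + (6 + 8*(1 + 8))))*(-2014) = ((⅙)/(9 + (6 + 8*9)))*(-2014) = ((⅙)/(9 + (6 + 72)))*(-2014) = ((⅙)/(9 + 78))*(-2014) = ((⅙)/87)*(-2014) = ((1/87)*(⅙))*(-2014) = (1/522)*(-2014) = -1007/261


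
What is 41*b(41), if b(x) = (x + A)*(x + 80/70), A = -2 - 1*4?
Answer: 60475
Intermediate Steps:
A = -6 (A = -2 - 4 = -6)
b(x) = (-6 + x)*(8/7 + x) (b(x) = (x - 6)*(x + 80/70) = (-6 + x)*(x + 80*(1/70)) = (-6 + x)*(x + 8/7) = (-6 + x)*(8/7 + x))
41*b(41) = 41*(-48/7 + 41² - 34/7*41) = 41*(-48/7 + 1681 - 1394/7) = 41*1475 = 60475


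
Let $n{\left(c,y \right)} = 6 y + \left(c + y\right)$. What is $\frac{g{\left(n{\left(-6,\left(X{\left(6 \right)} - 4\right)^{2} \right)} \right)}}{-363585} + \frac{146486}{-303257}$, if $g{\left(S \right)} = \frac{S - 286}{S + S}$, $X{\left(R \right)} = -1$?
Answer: $- \frac{461586730249}{955584034990} \approx -0.48304$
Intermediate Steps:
$n{\left(c,y \right)} = c + 7 y$
$g{\left(S \right)} = \frac{-286 + S}{2 S}$
$\frac{g{\left(n{\left(-6,\left(X{\left(6 \right)} - 4\right)^{2} \right)} \right)}}{-363585} + \frac{146486}{-303257} = \frac{\frac{1}{2} \frac{1}{-6 + 7 \left(-1 - 4\right)^{2}} \left(-286 - \left(6 - 7 \left(-1 - 4\right)^{2}\right)\right)}{-363585} + \frac{146486}{-303257} = \frac{-286 - \left(6 - 7 \left(-5\right)^{2}\right)}{2 \left(-6 + 7 \left(-5\right)^{2}\right)} \left(- \frac{1}{363585}\right) + 146486 \left(- \frac{1}{303257}\right) = \frac{-286 + \left(-6 + 7 \cdot 25\right)}{2 \left(-6 + 7 \cdot 25\right)} \left(- \frac{1}{363585}\right) - \frac{146486}{303257} = \frac{-286 + \left(-6 + 175\right)}{2 \left(-6 + 175\right)} \left(- \frac{1}{363585}\right) - \frac{146486}{303257} = \frac{-286 + 169}{2 \cdot 169} \left(- \frac{1}{363585}\right) - \frac{146486}{303257} = \frac{1}{2} \cdot \frac{1}{169} \left(-117\right) \left(- \frac{1}{363585}\right) - \frac{146486}{303257} = \left(- \frac{9}{26}\right) \left(- \frac{1}{363585}\right) - \frac{146486}{303257} = \frac{3}{3151070} - \frac{146486}{303257} = - \frac{461586730249}{955584034990}$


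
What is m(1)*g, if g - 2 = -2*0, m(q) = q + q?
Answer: 4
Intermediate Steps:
m(q) = 2*q
g = 2 (g = 2 - 2*0 = 2 + 0 = 2)
m(1)*g = (2*1)*2 = 2*2 = 4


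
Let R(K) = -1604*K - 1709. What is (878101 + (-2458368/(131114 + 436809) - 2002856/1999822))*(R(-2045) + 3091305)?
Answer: 3176265511923483433401136/567872454853 ≈ 5.5933e+12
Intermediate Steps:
R(K) = -1709 - 1604*K
(878101 + (-2458368/(131114 + 436809) - 2002856/1999822))*(R(-2045) + 3091305) = (878101 + (-2458368/(131114 + 436809) - 2002856/1999822))*((-1709 - 1604*(-2045)) + 3091305) = (878101 + (-2458368/567923 - 2002856*1/1999822))*((-1709 + 3280180) + 3091305) = (878101 + (-2458368*1/567923 - 1001428/999911))*(3278471 + 3091305) = (878101 + (-2458368/567923 - 1001428/999911))*6369776 = (878101 - 3026883199292/567872454853)*6369776 = (498646343595674861/567872454853)*6369776 = 3176265511923483433401136/567872454853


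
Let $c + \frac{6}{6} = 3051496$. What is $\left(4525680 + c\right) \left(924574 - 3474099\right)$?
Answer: $-19318197091875$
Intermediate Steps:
$c = 3051495$ ($c = -1 + 3051496 = 3051495$)
$\left(4525680 + c\right) \left(924574 - 3474099\right) = \left(4525680 + 3051495\right) \left(924574 - 3474099\right) = 7577175 \left(-2549525\right) = -19318197091875$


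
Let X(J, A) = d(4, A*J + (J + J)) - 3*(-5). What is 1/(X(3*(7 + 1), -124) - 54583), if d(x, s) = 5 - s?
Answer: -1/51635 ≈ -1.9367e-5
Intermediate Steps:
X(J, A) = 20 - 2*J - A*J (X(J, A) = (5 - (A*J + (J + J))) - 3*(-5) = (5 - (A*J + 2*J)) + 15 = (5 - (2*J + A*J)) + 15 = (5 + (-2*J - A*J)) + 15 = (5 - 2*J - A*J) + 15 = 20 - 2*J - A*J)
1/(X(3*(7 + 1), -124) - 54583) = 1/((20 - 3*(7 + 1)*(2 - 124)) - 54583) = 1/((20 - 1*3*8*(-122)) - 54583) = 1/((20 - 1*24*(-122)) - 54583) = 1/((20 + 2928) - 54583) = 1/(2948 - 54583) = 1/(-51635) = -1/51635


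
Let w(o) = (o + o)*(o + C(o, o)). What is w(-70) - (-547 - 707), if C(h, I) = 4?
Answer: 10494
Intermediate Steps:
w(o) = 2*o*(4 + o) (w(o) = (o + o)*(o + 4) = (2*o)*(4 + o) = 2*o*(4 + o))
w(-70) - (-547 - 707) = 2*(-70)*(4 - 70) - (-547 - 707) = 2*(-70)*(-66) - 1*(-1254) = 9240 + 1254 = 10494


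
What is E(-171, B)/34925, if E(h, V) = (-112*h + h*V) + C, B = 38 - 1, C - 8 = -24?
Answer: 12809/34925 ≈ 0.36676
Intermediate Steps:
C = -16 (C = 8 - 24 = -16)
B = 37
E(h, V) = -16 - 112*h + V*h (E(h, V) = (-112*h + h*V) - 16 = (-112*h + V*h) - 16 = -16 - 112*h + V*h)
E(-171, B)/34925 = (-16 - 112*(-171) + 37*(-171))/34925 = (-16 + 19152 - 6327)*(1/34925) = 12809*(1/34925) = 12809/34925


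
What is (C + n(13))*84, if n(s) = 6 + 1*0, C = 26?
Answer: 2688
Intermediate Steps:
n(s) = 6 (n(s) = 6 + 0 = 6)
(C + n(13))*84 = (26 + 6)*84 = 32*84 = 2688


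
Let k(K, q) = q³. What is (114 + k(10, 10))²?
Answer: 1240996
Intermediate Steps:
(114 + k(10, 10))² = (114 + 10³)² = (114 + 1000)² = 1114² = 1240996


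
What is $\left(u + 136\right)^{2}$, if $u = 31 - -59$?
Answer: $51076$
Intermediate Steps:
$u = 90$ ($u = 31 + 59 = 90$)
$\left(u + 136\right)^{2} = \left(90 + 136\right)^{2} = 226^{2} = 51076$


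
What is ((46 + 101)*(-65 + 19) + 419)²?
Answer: 40233649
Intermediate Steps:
((46 + 101)*(-65 + 19) + 419)² = (147*(-46) + 419)² = (-6762 + 419)² = (-6343)² = 40233649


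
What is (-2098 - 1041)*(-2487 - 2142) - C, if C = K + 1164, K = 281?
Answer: 14528986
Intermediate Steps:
C = 1445 (C = 281 + 1164 = 1445)
(-2098 - 1041)*(-2487 - 2142) - C = (-2098 - 1041)*(-2487 - 2142) - 1*1445 = -3139*(-4629) - 1445 = 14530431 - 1445 = 14528986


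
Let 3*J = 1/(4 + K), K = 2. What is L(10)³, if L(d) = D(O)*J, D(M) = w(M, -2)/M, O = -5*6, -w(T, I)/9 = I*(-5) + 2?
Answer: 1/125 ≈ 0.0080000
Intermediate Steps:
w(T, I) = -18 + 45*I (w(T, I) = -9*(I*(-5) + 2) = -9*(-5*I + 2) = -9*(2 - 5*I) = -18 + 45*I)
J = 1/18 (J = 1/(3*(4 + 2)) = (⅓)/6 = (⅓)*(⅙) = 1/18 ≈ 0.055556)
O = -30
D(M) = -108/M (D(M) = (-18 + 45*(-2))/M = (-18 - 90)/M = -108/M)
L(d) = ⅕ (L(d) = -108/(-30)*(1/18) = -108*(-1/30)*(1/18) = (18/5)*(1/18) = ⅕)
L(10)³ = (⅕)³ = 1/125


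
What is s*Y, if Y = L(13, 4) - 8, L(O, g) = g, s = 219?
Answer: -876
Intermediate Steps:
Y = -4 (Y = 4 - 8 = -4)
s*Y = 219*(-4) = -876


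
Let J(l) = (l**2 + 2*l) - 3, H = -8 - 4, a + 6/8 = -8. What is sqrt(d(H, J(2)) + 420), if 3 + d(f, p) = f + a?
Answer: sqrt(1585)/2 ≈ 19.906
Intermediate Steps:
a = -35/4 (a = -3/4 - 8 = -35/4 ≈ -8.7500)
H = -12
J(l) = -3 + l**2 + 2*l
d(f, p) = -47/4 + f (d(f, p) = -3 + (f - 35/4) = -3 + (-35/4 + f) = -47/4 + f)
sqrt(d(H, J(2)) + 420) = sqrt((-47/4 - 12) + 420) = sqrt(-95/4 + 420) = sqrt(1585/4) = sqrt(1585)/2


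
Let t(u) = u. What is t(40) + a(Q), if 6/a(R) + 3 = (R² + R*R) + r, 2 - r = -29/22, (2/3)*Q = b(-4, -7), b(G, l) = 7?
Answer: 97226/2429 ≈ 40.027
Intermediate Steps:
Q = 21/2 (Q = (3/2)*7 = 21/2 ≈ 10.500)
r = 73/22 (r = 2 - (-29)/22 = 2 - 1*(-29/22) = 2 + 29/22 = 73/22 ≈ 3.3182)
a(R) = 6/(7/22 + 2*R²) (a(R) = 6/(-3 + ((R² + R*R) + 73/22)) = 6/(-3 + ((R² + R²) + 73/22)) = 6/(-3 + (2*R² + 73/22)) = 6/(-3 + (73/22 + 2*R²)) = 6/(7/22 + 2*R²))
t(40) + a(Q) = 40 + 132/(7 + 44*(21/2)²) = 40 + 132/(7 + 44*(441/4)) = 40 + 132/(7 + 4851) = 40 + 132/4858 = 40 + 132*(1/4858) = 40 + 66/2429 = 97226/2429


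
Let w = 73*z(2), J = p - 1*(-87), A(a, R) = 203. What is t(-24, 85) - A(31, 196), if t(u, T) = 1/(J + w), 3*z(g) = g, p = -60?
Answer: -46078/227 ≈ -202.99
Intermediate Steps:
z(g) = g/3
J = 27 (J = -60 - 1*(-87) = -60 + 87 = 27)
w = 146/3 (w = 73*((1/3)*2) = 73*(2/3) = 146/3 ≈ 48.667)
t(u, T) = 3/227 (t(u, T) = 1/(27 + 146/3) = 1/(227/3) = 3/227)
t(-24, 85) - A(31, 196) = 3/227 - 1*203 = 3/227 - 203 = -46078/227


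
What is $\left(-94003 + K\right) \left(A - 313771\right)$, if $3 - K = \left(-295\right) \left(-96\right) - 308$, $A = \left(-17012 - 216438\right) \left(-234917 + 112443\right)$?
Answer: $-3488474561436348$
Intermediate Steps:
$A = 28591555300$ ($A = \left(-233450\right) \left(-122474\right) = 28591555300$)
$K = -28009$ ($K = 3 - \left(\left(-295\right) \left(-96\right) - 308\right) = 3 - \left(28320 - 308\right) = 3 - 28012 = -28009$)
$\left(-94003 + K\right) \left(A - 313771\right) = \left(-94003 - 28009\right) \left(28591555300 - 313771\right) = \left(-122012\right) 28591241529 = -3488474561436348$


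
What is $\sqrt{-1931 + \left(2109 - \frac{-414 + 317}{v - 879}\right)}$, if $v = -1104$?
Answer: $\frac{\sqrt{699755091}}{1983} \approx 13.34$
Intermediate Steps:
$\sqrt{-1931 + \left(2109 - \frac{-414 + 317}{v - 879}\right)} = \sqrt{-1931 + \left(2109 - \frac{-414 + 317}{-1104 - 879}\right)} = \sqrt{-1931 + \left(2109 - - \frac{97}{-1983}\right)} = \sqrt{-1931 + \left(2109 - \left(-97\right) \left(- \frac{1}{1983}\right)\right)} = \sqrt{-1931 + \left(2109 - \frac{97}{1983}\right)} = \sqrt{-1931 + \frac{4182050}{1983}} = \sqrt{\frac{352877}{1983}} = \frac{\sqrt{699755091}}{1983}$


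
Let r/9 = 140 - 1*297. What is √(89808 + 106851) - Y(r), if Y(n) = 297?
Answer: -297 + 3*√21851 ≈ 146.46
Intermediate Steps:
r = -1413 (r = 9*(140 - 1*297) = 9*(140 - 297) = 9*(-157) = -1413)
√(89808 + 106851) - Y(r) = √(89808 + 106851) - 1*297 = √196659 - 297 = 3*√21851 - 297 = -297 + 3*√21851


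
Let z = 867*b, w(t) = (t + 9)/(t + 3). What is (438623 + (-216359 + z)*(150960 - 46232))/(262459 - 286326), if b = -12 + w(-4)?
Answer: 24201992721/23867 ≈ 1.0140e+6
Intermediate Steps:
w(t) = (9 + t)/(3 + t)
b = -17 (b = -12 + (9 - 4)/(3 - 4) = -12 + 5/(-1) = -12 - 1*5 = -12 - 5 = -17)
z = -14739 (z = 867*(-17) = -14739)
(438623 + (-216359 + z)*(150960 - 46232))/(262459 - 286326) = (438623 + (-216359 - 14739)*(150960 - 46232))/(262459 - 286326) = (438623 - 231098*104728)/(-23867) = (438623 - 24202431344)*(-1/23867) = -24201992721*(-1/23867) = 24201992721/23867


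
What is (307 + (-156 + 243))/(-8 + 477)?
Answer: 394/469 ≈ 0.84009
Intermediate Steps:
(307 + (-156 + 243))/(-8 + 477) = (307 + 87)/469 = 394*(1/469) = 394/469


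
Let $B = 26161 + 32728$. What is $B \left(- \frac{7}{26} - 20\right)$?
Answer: $- \frac{31034503}{26} \approx -1.1936 \cdot 10^{6}$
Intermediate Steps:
$B = 58889$
$B \left(- \frac{7}{26} - 20\right) = 58889 \left(- \frac{7}{26} - 20\right) = 58889 \left(- \frac{527}{26}\right) = - \frac{31034503}{26}$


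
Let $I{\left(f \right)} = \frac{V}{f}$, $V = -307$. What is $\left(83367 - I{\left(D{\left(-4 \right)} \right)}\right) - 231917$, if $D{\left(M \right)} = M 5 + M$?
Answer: $- \frac{3565507}{24} \approx -1.4856 \cdot 10^{5}$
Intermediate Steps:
$D{\left(M \right)} = 6 M$ ($D{\left(M \right)} = 5 M + M = 6 M$)
$I{\left(f \right)} = - \frac{307}{f}$
$\left(83367 - I{\left(D{\left(-4 \right)} \right)}\right) - 231917 = \left(83367 - - \frac{307}{6 \left(-4\right)}\right) - 231917 = \left(83367 - - \frac{307}{-24}\right) - 231917 = \left(83367 - \left(-307\right) \left(- \frac{1}{24}\right)\right) - 231917 = \left(83367 - \frac{307}{24}\right) - 231917 = \frac{2000501}{24} - 231917 = - \frac{3565507}{24}$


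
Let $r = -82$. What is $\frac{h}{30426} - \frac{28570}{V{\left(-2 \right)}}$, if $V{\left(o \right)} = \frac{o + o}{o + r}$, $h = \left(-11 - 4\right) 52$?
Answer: $- \frac{3042448000}{5071} \approx -5.9997 \cdot 10^{5}$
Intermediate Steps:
$h = -780$ ($h = \left(-15\right) 52 = -780$)
$V{\left(o \right)} = \frac{2 o}{-82 + o}$ ($V{\left(o \right)} = \frac{o + o}{o - 82} = \frac{2 o}{-82 + o}$)
$\frac{h}{30426} - \frac{28570}{V{\left(-2 \right)}} = - \frac{780}{30426} - \frac{28570}{2 \left(-2\right) \frac{1}{-82 - 2}} = \left(-780\right) \frac{1}{30426} - \frac{28570}{2 \left(-2\right) \frac{1}{-84}} = - \frac{130}{5071} - \frac{28570}{2 \left(-2\right) \left(- \frac{1}{84}\right)} = - \frac{130}{5071} - 28570 \frac{1}{\frac{1}{21}} = - \frac{130}{5071} - 599970 = - \frac{3042448000}{5071}$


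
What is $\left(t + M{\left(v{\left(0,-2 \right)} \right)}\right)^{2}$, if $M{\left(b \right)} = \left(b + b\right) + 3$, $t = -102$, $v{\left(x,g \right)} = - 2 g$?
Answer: $8281$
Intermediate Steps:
$M{\left(b \right)} = 3 + 2 b$ ($M{\left(b \right)} = 2 b + 3 = 3 + 2 b$)
$\left(t + M{\left(v{\left(0,-2 \right)} \right)}\right)^{2} = \left(-102 + \left(3 + 2 \left(\left(-2\right) \left(-2\right)\right)\right)\right)^{2} = \left(-102 + \left(3 + 2 \cdot 4\right)\right)^{2} = \left(-102 + \left(3 + 8\right)\right)^{2} = \left(-102 + 11\right)^{2} = \left(-91\right)^{2} = 8281$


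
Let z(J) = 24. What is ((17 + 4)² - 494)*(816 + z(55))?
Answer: -44520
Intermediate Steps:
((17 + 4)² - 494)*(816 + z(55)) = ((17 + 4)² - 494)*(816 + 24) = (21² - 494)*840 = (441 - 494)*840 = -53*840 = -44520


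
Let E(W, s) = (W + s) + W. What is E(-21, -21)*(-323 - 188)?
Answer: 32193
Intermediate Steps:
E(W, s) = s + 2*W
E(-21, -21)*(-323 - 188) = (-21 + 2*(-21))*(-323 - 188) = (-21 - 42)*(-511) = -63*(-511) = 32193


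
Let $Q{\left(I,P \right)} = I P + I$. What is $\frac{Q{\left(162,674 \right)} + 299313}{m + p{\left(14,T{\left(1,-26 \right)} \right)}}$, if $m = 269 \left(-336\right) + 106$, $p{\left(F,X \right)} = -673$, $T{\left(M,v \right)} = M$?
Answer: $- \frac{136221}{30317} \approx -4.4932$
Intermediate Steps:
$Q{\left(I,P \right)} = I + I P$
$m = -90278$ ($m = -90384 + 106 = -90278$)
$\frac{Q{\left(162,674 \right)} + 299313}{m + p{\left(14,T{\left(1,-26 \right)} \right)}} = \frac{162 \left(1 + 674\right) + 299313}{-90278 - 673} = \frac{162 \cdot 675 + 299313}{-90951} = \left(109350 + 299313\right) \left(- \frac{1}{90951}\right) = 408663 \left(- \frac{1}{90951}\right) = - \frac{136221}{30317}$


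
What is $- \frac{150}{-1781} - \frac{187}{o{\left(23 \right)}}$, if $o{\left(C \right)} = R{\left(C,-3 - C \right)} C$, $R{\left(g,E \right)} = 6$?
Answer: $- \frac{312347}{245778} \approx -1.2708$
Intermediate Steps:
$o{\left(C \right)} = 6 C$
$- \frac{150}{-1781} - \frac{187}{o{\left(23 \right)}} = - \frac{150}{-1781} - \frac{187}{6 \cdot 23} = \left(-150\right) \left(- \frac{1}{1781}\right) - \frac{187}{138} = \frac{150}{1781} - \frac{187}{138} = - \frac{312347}{245778}$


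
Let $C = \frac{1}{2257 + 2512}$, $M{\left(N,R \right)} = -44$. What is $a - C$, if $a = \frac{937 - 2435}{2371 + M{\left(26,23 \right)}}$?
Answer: $- \frac{7146289}{11097463} \approx -0.64396$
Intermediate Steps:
$C = \frac{1}{4769} \approx 0.00020969$
$a = - \frac{1498}{2327}$ ($a = \frac{937 - 2435}{2371 - 44} = - \frac{1498}{2327} \approx -0.64375$)
$a - C = - \frac{1498}{2327} - \frac{1}{4769} = - \frac{7146289}{11097463}$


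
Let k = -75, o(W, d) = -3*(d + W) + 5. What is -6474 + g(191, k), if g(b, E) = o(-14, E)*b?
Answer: 45478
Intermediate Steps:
o(W, d) = 5 - 3*W - 3*d (o(W, d) = -3*(W + d) + 5 = (-3*W - 3*d) + 5 = 5 - 3*W - 3*d)
g(b, E) = b*(47 - 3*E) (g(b, E) = (5 - 3*(-14) - 3*E)*b = (5 + 42 - 3*E)*b = (47 - 3*E)*b = b*(47 - 3*E))
-6474 + g(191, k) = -6474 + 191*(47 - 3*(-75)) = -6474 + 191*(47 + 225) = -6474 + 191*272 = -6474 + 51952 = 45478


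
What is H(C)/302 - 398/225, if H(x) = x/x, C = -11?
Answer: -119971/67950 ≈ -1.7656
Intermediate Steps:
H(x) = 1
H(C)/302 - 398/225 = 1/302 - 398/225 = -119971/67950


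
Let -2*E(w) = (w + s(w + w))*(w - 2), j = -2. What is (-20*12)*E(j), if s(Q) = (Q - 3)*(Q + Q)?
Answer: -25920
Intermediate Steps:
s(Q) = 2*Q*(-3 + Q) (s(Q) = (-3 + Q)*(2*Q) = 2*Q*(-3 + Q))
E(w) = -(-2 + w)*(w + 4*w*(-3 + 2*w))/2 (E(w) = -(w + 2*(w + w)*(-3 + (w + w)))*(w - 2)/2 = -(w + 2*(2*w)*(-3 + 2*w))*(-2 + w)/2 = -(w + 4*w*(-3 + 2*w))*(-2 + w)/2 = -(-2 + w)*(w + 4*w*(-3 + 2*w))/2)
(-20*12)*E(j) = (-20*12)*((1/2)*(-2)*(-22 - 8*(-2)**2 + 27*(-2))) = -120*(-2)*(-22 - 8*4 - 54) = -120*(-2)*(-22 - 32 - 54) = -120*(-2)*(-108) = -240*108 = -25920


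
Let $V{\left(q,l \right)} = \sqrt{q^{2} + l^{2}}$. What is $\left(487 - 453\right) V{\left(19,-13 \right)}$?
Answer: $34 \sqrt{530} \approx 782.74$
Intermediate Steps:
$V{\left(q,l \right)} = \sqrt{l^{2} + q^{2}}$
$\left(487 - 453\right) V{\left(19,-13 \right)} = \left(487 - 453\right) \sqrt{\left(-13\right)^{2} + 19^{2}} = 34 \sqrt{169 + 361} = 34 \sqrt{530}$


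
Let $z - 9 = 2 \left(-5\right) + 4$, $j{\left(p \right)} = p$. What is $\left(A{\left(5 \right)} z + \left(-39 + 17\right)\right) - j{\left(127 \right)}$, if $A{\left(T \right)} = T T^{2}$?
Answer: $226$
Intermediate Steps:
$A{\left(T \right)} = T^{3}$
$z = 3$ ($z = 9 + \left(2 \left(-5\right) + 4\right) = 9 + \left(-10 + 4\right) = 9 - 6 = 3$)
$\left(A{\left(5 \right)} z + \left(-39 + 17\right)\right) - j{\left(127 \right)} = \left(5^{3} \cdot 3 + \left(-39 + 17\right)\right) - 127 = \left(125 \cdot 3 - 22\right) - 127 = \left(375 - 22\right) - 127 = 353 - 127 = 226$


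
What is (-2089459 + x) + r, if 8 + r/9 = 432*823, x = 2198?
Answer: 1112491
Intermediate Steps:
r = 3199752 (r = -72 + 9*(432*823) = -72 + 9*355536 = -72 + 3199824 = 3199752)
(-2089459 + x) + r = (-2089459 + 2198) + 3199752 = -2087261 + 3199752 = 1112491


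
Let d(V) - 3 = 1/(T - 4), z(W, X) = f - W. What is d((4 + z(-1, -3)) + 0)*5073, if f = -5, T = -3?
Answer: 101460/7 ≈ 14494.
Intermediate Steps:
z(W, X) = -5 - W
d(V) = 20/7 (d(V) = 3 + 1/(-3 - 4) = 3 + 1/(-7) = 3 - 1/7 = 20/7)
d((4 + z(-1, -3)) + 0)*5073 = (20/7)*5073 = 101460/7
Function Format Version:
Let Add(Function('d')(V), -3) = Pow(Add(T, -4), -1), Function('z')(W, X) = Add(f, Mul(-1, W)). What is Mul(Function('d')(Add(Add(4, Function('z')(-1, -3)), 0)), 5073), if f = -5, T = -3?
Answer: Rational(101460, 7) ≈ 14494.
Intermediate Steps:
Function('z')(W, X) = Add(-5, Mul(-1, W))
Function('d')(V) = Rational(20, 7) (Function('d')(V) = Add(3, Pow(Add(-3, -4), -1)) = Add(3, Pow(-7, -1)) = Add(3, Rational(-1, 7)) = Rational(20, 7))
Mul(Function('d')(Add(Add(4, Function('z')(-1, -3)), 0)), 5073) = Mul(Rational(20, 7), 5073) = Rational(101460, 7)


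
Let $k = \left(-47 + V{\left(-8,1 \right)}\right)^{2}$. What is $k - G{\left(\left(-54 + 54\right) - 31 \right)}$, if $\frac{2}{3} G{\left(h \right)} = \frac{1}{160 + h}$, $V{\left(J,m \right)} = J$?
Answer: $\frac{260149}{86} \approx 3025.0$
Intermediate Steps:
$k = 3025$ ($k = \left(-47 - 8\right)^{2} = \left(-55\right)^{2} = 3025$)
$G{\left(h \right)} = \frac{3}{2 \left(160 + h\right)}$
$k - G{\left(\left(-54 + 54\right) - 31 \right)} = 3025 - \frac{3}{2 \left(160 + \left(\left(-54 + 54\right) - 31\right)\right)} = 3025 - \frac{3}{2 \left(160 + \left(0 - 31\right)\right)} = 3025 - \frac{3}{2 \left(160 - 31\right)} = 3025 - \frac{3}{2 \cdot 129} = 3025 - \frac{3}{2} \cdot \frac{1}{129} = 3025 - \frac{1}{86} = \frac{260149}{86}$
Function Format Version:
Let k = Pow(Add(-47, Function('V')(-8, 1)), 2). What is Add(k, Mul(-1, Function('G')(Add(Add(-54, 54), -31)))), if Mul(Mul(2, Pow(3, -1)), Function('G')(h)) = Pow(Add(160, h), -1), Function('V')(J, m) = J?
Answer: Rational(260149, 86) ≈ 3025.0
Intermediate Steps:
k = 3025 (k = Pow(Add(-47, -8), 2) = Pow(-55, 2) = 3025)
Function('G')(h) = Mul(Rational(3, 2), Pow(Add(160, h), -1))
Add(k, Mul(-1, Function('G')(Add(Add(-54, 54), -31)))) = Add(3025, Mul(-1, Mul(Rational(3, 2), Pow(Add(160, Add(Add(-54, 54), -31)), -1)))) = Add(3025, Mul(-1, Mul(Rational(3, 2), Pow(Add(160, Add(0, -31)), -1)))) = Add(3025, Mul(-1, Mul(Rational(3, 2), Pow(Add(160, -31), -1)))) = Add(3025, Mul(-1, Mul(Rational(3, 2), Pow(129, -1)))) = Add(3025, Mul(-1, Mul(Rational(3, 2), Rational(1, 129)))) = Add(3025, Mul(-1, Rational(1, 86))) = Add(3025, Rational(-1, 86)) = Rational(260149, 86)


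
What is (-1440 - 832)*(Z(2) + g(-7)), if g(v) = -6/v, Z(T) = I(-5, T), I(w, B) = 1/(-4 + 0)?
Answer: -9656/7 ≈ -1379.4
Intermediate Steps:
I(w, B) = -¼ (I(w, B) = 1/(-4) = -¼)
Z(T) = -¼
(-1440 - 832)*(Z(2) + g(-7)) = (-1440 - 832)*(-¼ - 6/(-7)) = -2272*(-¼ - 6*(-⅐)) = -2272*(-¼ + 6/7) = -2272*17/28 = -9656/7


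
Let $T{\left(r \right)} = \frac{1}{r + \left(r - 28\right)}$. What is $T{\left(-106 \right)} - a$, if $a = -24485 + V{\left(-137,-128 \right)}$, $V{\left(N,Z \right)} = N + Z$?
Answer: $\frac{5939999}{240} \approx 24750.0$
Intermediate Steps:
$T{\left(r \right)} = \frac{1}{-28 + 2 r}$ ($T{\left(r \right)} = \frac{1}{r + \left(-28 + r\right)} = \frac{1}{-28 + 2 r}$)
$a = -24750$ ($a = -24485 - 265 = -24750$)
$T{\left(-106 \right)} - a = \frac{1}{2 \left(-14 - 106\right)} - -24750 = \frac{1}{2 \left(-120\right)} + 24750 = \frac{1}{2} \left(- \frac{1}{120}\right) + 24750 = - \frac{1}{240} + 24750 = \frac{5939999}{240}$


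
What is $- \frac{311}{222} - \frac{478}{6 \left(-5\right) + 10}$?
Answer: $\frac{12487}{555} \approx 22.499$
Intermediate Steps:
$- \frac{311}{222} - \frac{478}{6 \left(-5\right) + 10} = \left(-311\right) \frac{1}{222} - \frac{478}{-30 + 10} = - \frac{311}{222} - \frac{478}{-20} = - \frac{311}{222} - - \frac{239}{10} = - \frac{311}{222} + \frac{239}{10} = \frac{12487}{555}$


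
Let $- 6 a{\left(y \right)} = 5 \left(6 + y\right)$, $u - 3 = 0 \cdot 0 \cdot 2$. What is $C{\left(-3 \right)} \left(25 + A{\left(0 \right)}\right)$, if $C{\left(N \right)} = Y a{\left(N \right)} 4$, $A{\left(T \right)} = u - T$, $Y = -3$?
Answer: $840$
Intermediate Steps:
$u = 3$ ($u = 3 + 0 \cdot 0 \cdot 2 = 3 + 0 \cdot 2 = 3 + 0 = 3$)
$a{\left(y \right)} = -5 - \frac{5 y}{6}$ ($a{\left(y \right)} = - \frac{5 \left(6 + y\right)}{6} = - \frac{30 + 5 y}{6} = -5 - \frac{5 y}{6}$)
$A{\left(T \right)} = 3 - T$
$C{\left(N \right)} = 60 + 10 N$ ($C{\left(N \right)} = - 3 \left(-5 - \frac{5 N}{6}\right) 4 = \left(15 + \frac{5 N}{2}\right) 4 = 60 + 10 N$)
$C{\left(-3 \right)} \left(25 + A{\left(0 \right)}\right) = \left(60 + 10 \left(-3\right)\right) \left(25 + \left(3 - 0\right)\right) = \left(60 - 30\right) \left(25 + \left(3 + 0\right)\right) = 30 \left(25 + 3\right) = 30 \cdot 28 = 840$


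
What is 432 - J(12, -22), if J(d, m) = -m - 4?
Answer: 414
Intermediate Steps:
J(d, m) = -4 - m
432 - J(12, -22) = 432 - (-4 - 1*(-22)) = 432 - (-4 + 22) = 432 - 1*18 = 432 - 18 = 414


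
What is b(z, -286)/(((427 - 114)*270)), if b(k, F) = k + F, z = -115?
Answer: -401/84510 ≈ -0.0047450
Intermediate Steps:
b(k, F) = F + k
b(z, -286)/(((427 - 114)*270)) = (-286 - 115)/(((427 - 114)*270)) = -401/(313*270) = -401/84510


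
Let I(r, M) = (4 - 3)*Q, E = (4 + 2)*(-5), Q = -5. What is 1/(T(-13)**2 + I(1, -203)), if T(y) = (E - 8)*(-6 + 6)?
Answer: -1/5 ≈ -0.20000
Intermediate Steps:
E = -30 (E = 6*(-5) = -30)
T(y) = 0 (T(y) = (-30 - 8)*(-6 + 6) = -38*0 = 0)
I(r, M) = -5 (I(r, M) = (4 - 3)*(-5) = 1*(-5) = -5)
1/(T(-13)**2 + I(1, -203)) = 1/(0**2 - 5) = 1/(0 - 5) = 1/(-5) = -1/5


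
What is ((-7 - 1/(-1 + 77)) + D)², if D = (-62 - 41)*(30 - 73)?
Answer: 112943717041/5776 ≈ 1.9554e+7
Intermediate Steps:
D = 4429 (D = -103*(-43) = 4429)
((-7 - 1/(-1 + 77)) + D)² = ((-7 - 1/(-1 + 77)) + 4429)² = ((-7 - 1/76) + 4429)² = (-533/76 + 4429)² = (336071/76)² = 112943717041/5776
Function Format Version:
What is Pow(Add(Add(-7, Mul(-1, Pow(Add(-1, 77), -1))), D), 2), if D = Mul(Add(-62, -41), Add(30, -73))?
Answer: Rational(112943717041, 5776) ≈ 1.9554e+7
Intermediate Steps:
D = 4429 (D = Mul(-103, -43) = 4429)
Pow(Add(Add(-7, Mul(-1, Pow(Add(-1, 77), -1))), D), 2) = Pow(Add(Add(-7, Mul(-1, Pow(Add(-1, 77), -1))), 4429), 2) = Pow(Add(Add(-7, Mul(-1, Pow(76, -1))), 4429), 2) = Pow(Add(Add(-7, Mul(-1, Rational(1, 76))), 4429), 2) = Pow(Add(Add(-7, Rational(-1, 76)), 4429), 2) = Pow(Add(Rational(-533, 76), 4429), 2) = Pow(Rational(336071, 76), 2) = Rational(112943717041, 5776)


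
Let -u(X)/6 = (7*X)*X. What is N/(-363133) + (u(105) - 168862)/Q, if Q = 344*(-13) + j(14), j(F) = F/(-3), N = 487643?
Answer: 340927627699/2438438095 ≈ 139.81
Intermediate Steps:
u(X) = -42*X² (u(X) = -6*7*X*X = -42*X²)
j(F) = -F/3 (j(F) = F*(-⅓) = -F/3)
Q = -13430/3 (Q = 344*(-13) - ⅓*14 = -4472 - 14/3 = -13430/3 ≈ -4476.7)
N/(-363133) + (u(105) - 168862)/Q = 487643/(-363133) + (-42*105² - 168862)/(-13430/3) = 487643*(-1/363133) + (-42*11025 - 168862)*(-3/13430) = -487643/363133 + (-463050 - 168862)*(-3/13430) = -487643/363133 - 631912*(-3/13430) = -487643/363133 + 947868/6715 = 340927627699/2438438095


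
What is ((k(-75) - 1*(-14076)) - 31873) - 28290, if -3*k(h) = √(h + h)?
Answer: -46087 - 5*I*√6/3 ≈ -46087.0 - 4.0825*I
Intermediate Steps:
k(h) = -√2*√h/3 (k(h) = -√(h + h)/3 = -√2*√h/3)
((k(-75) - 1*(-14076)) - 31873) - 28290 = ((-√2*√(-75)/3 - 1*(-14076)) - 31873) - 28290 = ((-√2*5*I*√3/3 + 14076) - 31873) - 28290 = ((-5*I*√6/3 + 14076) - 31873) - 28290 = ((14076 - 5*I*√6/3) - 31873) - 28290 = (-17797 - 5*I*√6/3) - 28290 = -46087 - 5*I*√6/3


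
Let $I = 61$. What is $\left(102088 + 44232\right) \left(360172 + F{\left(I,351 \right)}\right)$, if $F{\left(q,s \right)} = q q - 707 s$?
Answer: $16934491520$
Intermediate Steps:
$F{\left(q,s \right)} = q^{2} - 707 s$
$\left(102088 + 44232\right) \left(360172 + F{\left(I,351 \right)}\right) = \left(102088 + 44232\right) \left(360172 + \left(61^{2} - 248157\right)\right) = 146320 \left(360172 + \left(3721 - 248157\right)\right) = 146320 \left(360172 - 244436\right) = 146320 \cdot 115736 = 16934491520$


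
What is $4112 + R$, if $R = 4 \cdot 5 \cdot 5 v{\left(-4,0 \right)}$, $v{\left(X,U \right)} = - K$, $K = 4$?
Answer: $3712$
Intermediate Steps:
$v{\left(X,U \right)} = -4$ ($v{\left(X,U \right)} = \left(-1\right) 4 = -4$)
$R = -400$ ($R = 4 \cdot 5 \cdot 5 \left(-4\right) = 20 \left(-20\right) = -400$)
$4112 + R = 4112 - 400 = 3712$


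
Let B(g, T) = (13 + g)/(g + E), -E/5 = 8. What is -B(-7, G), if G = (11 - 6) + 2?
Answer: 6/47 ≈ 0.12766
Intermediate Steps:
E = -40 (E = -5*8 = -40)
G = 7 (G = 5 + 2 = 7)
B(g, T) = (13 + g)/(-40 + g) (B(g, T) = (13 + g)/(g - 40) = (13 + g)/(-40 + g))
-B(-7, G) = -(13 - 7)/(-40 - 7) = -6/(-47) = -(-1)*6/47 = -1*(-6/47) = 6/47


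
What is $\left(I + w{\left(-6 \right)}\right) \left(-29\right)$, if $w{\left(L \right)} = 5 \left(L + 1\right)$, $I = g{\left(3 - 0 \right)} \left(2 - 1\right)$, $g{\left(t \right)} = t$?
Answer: $638$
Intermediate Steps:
$I = 3$ ($I = \left(3 - 0\right) \left(2 - 1\right) = \left(3 + 0\right) 1 = 3 \cdot 1 = 3$)
$w{\left(L \right)} = 5 + 5 L$ ($w{\left(L \right)} = 5 \left(1 + L\right) = 5 + 5 L$)
$\left(I + w{\left(-6 \right)}\right) \left(-29\right) = \left(3 + \left(5 + 5 \left(-6\right)\right)\right) \left(-29\right) = \left(3 + \left(5 - 30\right)\right) \left(-29\right) = \left(3 - 25\right) \left(-29\right) = \left(-22\right) \left(-29\right) = 638$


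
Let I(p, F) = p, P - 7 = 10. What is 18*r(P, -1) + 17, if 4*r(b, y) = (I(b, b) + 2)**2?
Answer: 3283/2 ≈ 1641.5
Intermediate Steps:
P = 17 (P = 7 + 10 = 17)
r(b, y) = (2 + b)**2/4 (r(b, y) = (b + 2)**2/4 = (2 + b)**2/4)
18*r(P, -1) + 17 = 18*((2 + 17)**2/4) + 17 = 18*((1/4)*19**2) + 17 = 18*((1/4)*361) + 17 = 18*(361/4) + 17 = 3249/2 + 17 = 3283/2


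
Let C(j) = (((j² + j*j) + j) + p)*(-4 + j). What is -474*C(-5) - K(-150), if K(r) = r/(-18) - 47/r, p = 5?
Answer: 31993703/150 ≈ 2.1329e+5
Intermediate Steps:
K(r) = -47/r - r/18 (K(r) = r*(-1/18) - 47/r = -r/18 - 47/r = -47/r - r/18)
C(j) = (-4 + j)*(5 + j + 2*j²) (C(j) = (((j² + j*j) + j) + 5)*(-4 + j) = (((j² + j²) + j) + 5)*(-4 + j) = ((2*j² + j) + 5)*(-4 + j) = ((j + 2*j²) + 5)*(-4 + j) = (5 + j + 2*j²)*(-4 + j) = (-4 + j)*(5 + j + 2*j²))
-474*C(-5) - K(-150) = -474*(-20 - 5 - 7*(-5)² + 2*(-5)³) - (-47/(-150) - 1/18*(-150)) = -474*(-20 - 5 - 7*25 + 2*(-125)) - (-47*(-1/150) + 25/3) = -474*(-20 - 5 - 175 - 250) - (47/150 + 25/3) = -474*(-450) - 1*1297/150 = 213300 - 1297/150 = 31993703/150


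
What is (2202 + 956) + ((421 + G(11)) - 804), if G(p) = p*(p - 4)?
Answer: 2852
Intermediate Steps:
G(p) = p*(-4 + p)
(2202 + 956) + ((421 + G(11)) - 804) = (2202 + 956) + ((421 + 11*(-4 + 11)) - 804) = 3158 + ((421 + 11*7) - 804) = 3158 + ((421 + 77) - 804) = 3158 + (498 - 804) = 3158 - 306 = 2852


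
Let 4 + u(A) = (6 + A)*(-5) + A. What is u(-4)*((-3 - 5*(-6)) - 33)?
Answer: 108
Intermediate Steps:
u(A) = -34 - 4*A (u(A) = -4 + ((6 + A)*(-5) + A) = -4 + ((-30 - 5*A) + A) = -4 + (-30 - 4*A) = -34 - 4*A)
u(-4)*((-3 - 5*(-6)) - 33) = (-34 - 4*(-4))*((-3 - 5*(-6)) - 33) = (-34 + 16)*((-3 + 30) - 33) = -18*(27 - 33) = -18*(-6) = 108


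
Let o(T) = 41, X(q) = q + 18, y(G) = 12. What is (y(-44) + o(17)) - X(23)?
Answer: 12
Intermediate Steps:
X(q) = 18 + q
(y(-44) + o(17)) - X(23) = (12 + 41) - (18 + 23) = 53 - 1*41 = 53 - 41 = 12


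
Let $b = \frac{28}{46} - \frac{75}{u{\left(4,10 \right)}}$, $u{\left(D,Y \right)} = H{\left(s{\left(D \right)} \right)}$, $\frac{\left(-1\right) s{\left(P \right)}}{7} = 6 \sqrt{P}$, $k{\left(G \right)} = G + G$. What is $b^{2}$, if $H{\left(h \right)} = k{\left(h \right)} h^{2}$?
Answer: $\frac{30608323885441}{82594070544384} \approx 0.37059$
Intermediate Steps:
$k{\left(G \right)} = 2 G$
$s{\left(P \right)} = - 42 \sqrt{P}$ ($s{\left(P \right)} = - 7 \cdot 6 \sqrt{P} = - 42 \sqrt{P}$)
$H{\left(h \right)} = 2 h^{3}$ ($H{\left(h \right)} = 2 h h^{2} = 2 h^{3}$)
$u{\left(D,Y \right)} = - 148176 D^{\frac{3}{2}}$ ($u{\left(D,Y \right)} = 2 \left(- 42 \sqrt{D}\right)^{3} = 2 \left(- 74088 D^{\frac{3}{2}}\right) = - 148176 D^{\frac{3}{2}}$)
$b = \frac{5532479}{9088128}$ ($b = \frac{28}{46} - \frac{75}{\left(-148176\right) 4^{\frac{3}{2}}} = 28 \cdot \frac{1}{46} - \frac{75}{\left(-148176\right) 8} = \frac{14}{23} - \frac{75}{-1185408} = \frac{14}{23} - - \frac{25}{395136} = \frac{14}{23} + \frac{25}{395136} = \frac{5532479}{9088128} \approx 0.60876$)
$b^{2} = \left(\frac{5532479}{9088128}\right)^{2} = \frac{30608323885441}{82594070544384}$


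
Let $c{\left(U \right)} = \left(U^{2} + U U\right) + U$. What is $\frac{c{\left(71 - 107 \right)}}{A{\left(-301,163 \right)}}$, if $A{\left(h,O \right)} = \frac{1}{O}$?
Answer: $416628$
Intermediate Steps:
$c{\left(U \right)} = U + 2 U^{2}$ ($c{\left(U \right)} = \left(U^{2} + U^{2}\right) + U = 2 U^{2} + U = U + 2 U^{2}$)
$\frac{c{\left(71 - 107 \right)}}{A{\left(-301,163 \right)}} = \frac{\left(71 - 107\right) \left(1 + 2 \left(71 - 107\right)\right)}{\frac{1}{163}} = \left(71 - 107\right) \left(1 + 2 \left(71 - 107\right)\right) \frac{1}{\frac{1}{163}} = - 36 \left(1 + 2 \left(-36\right)\right) 163 = - 36 \left(1 - 72\right) 163 = \left(-36\right) \left(-71\right) 163 = 2556 \cdot 163 = 416628$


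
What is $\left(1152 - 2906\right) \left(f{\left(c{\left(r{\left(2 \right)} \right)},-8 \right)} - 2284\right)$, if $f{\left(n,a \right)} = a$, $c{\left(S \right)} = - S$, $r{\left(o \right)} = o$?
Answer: $4020168$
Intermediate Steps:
$\left(1152 - 2906\right) \left(f{\left(c{\left(r{\left(2 \right)} \right)},-8 \right)} - 2284\right) = \left(1152 - 2906\right) \left(-8 - 2284\right) = \left(-1754\right) \left(-2292\right) = 4020168$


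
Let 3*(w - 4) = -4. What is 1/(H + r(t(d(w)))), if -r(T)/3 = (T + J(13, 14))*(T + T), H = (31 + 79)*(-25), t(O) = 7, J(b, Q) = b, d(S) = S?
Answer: -1/3590 ≈ -0.00027855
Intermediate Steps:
w = 8/3 (w = 4 + (⅓)*(-4) = 4 - 4/3 = 8/3 ≈ 2.6667)
H = -2750 (H = 110*(-25) = -2750)
r(T) = -6*T*(13 + T) (r(T) = -3*(T + 13)*(T + T) = -3*(13 + T)*2*T = -6*T*(13 + T))
1/(H + r(t(d(w)))) = 1/(-2750 - 6*7*(13 + 7)) = 1/(-2750 - 6*7*20) = 1/(-2750 - 840) = 1/(-3590) = -1/3590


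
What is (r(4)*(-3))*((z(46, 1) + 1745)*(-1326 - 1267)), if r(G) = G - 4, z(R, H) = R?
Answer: 0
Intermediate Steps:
r(G) = -4 + G
(r(4)*(-3))*((z(46, 1) + 1745)*(-1326 - 1267)) = ((-4 + 4)*(-3))*((46 + 1745)*(-1326 - 1267)) = (0*(-3))*(1791*(-2593)) = 0*(-4644063) = 0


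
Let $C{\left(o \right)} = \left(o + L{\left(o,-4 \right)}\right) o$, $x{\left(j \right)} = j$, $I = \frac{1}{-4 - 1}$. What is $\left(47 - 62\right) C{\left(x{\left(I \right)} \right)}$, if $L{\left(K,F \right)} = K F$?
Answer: $\frac{9}{5} \approx 1.8$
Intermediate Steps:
$I = - \frac{1}{5}$ ($I = \frac{1}{-5} = - \frac{1}{5} \approx -0.2$)
$L{\left(K,F \right)} = F K$
$C{\left(o \right)} = - 3 o^{2}$ ($C{\left(o \right)} = \left(o - 4 o\right) o = - 3 o o = - 3 o^{2}$)
$\left(47 - 62\right) C{\left(x{\left(I \right)} \right)} = \left(47 - 62\right) \left(- 3 \left(- \frac{1}{5}\right)^{2}\right) = - 15 \left(\left(-3\right) \frac{1}{25}\right) = \left(-15\right) \left(- \frac{3}{25}\right) = \frac{9}{5}$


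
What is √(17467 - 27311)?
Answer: 2*I*√2461 ≈ 99.217*I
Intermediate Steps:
√(17467 - 27311) = √(-9844) = 2*I*√2461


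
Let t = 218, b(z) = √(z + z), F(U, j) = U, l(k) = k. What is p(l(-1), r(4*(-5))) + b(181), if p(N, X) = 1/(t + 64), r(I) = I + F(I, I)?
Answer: 1/282 + √362 ≈ 19.030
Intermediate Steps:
b(z) = √2*√z (b(z) = √(2*z) = √2*√z)
r(I) = 2*I (r(I) = I + I = 2*I)
p(N, X) = 1/282 (p(N, X) = 1/(218 + 64) = 1/282)
p(l(-1), r(4*(-5))) + b(181) = 1/282 + √2*√181 = 1/282 + √362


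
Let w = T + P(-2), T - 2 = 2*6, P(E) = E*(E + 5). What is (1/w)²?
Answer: 1/64 ≈ 0.015625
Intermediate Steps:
P(E) = E*(5 + E)
T = 14 (T = 2 + 2*6 = 2 + 12 = 14)
w = 8 (w = 14 - 2*(5 - 2) = 14 - 2*3 = 14 - 6 = 8)
(1/w)² = (1/8)² = (⅛)² = 1/64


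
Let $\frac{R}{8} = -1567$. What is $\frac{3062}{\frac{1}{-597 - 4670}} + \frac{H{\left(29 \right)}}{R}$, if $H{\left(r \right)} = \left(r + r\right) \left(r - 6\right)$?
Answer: $- \frac{101087509139}{6268} \approx -1.6128 \cdot 10^{7}$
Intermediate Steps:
$R = -12536$ ($R = 8 \left(-1567\right) = -12536$)
$H{\left(r \right)} = 2 r \left(-6 + r\right)$
$\frac{3062}{\frac{1}{-597 - 4670}} + \frac{H{\left(29 \right)}}{R} = \frac{3062}{\frac{1}{-597 - 4670}} + \frac{2 \cdot 29 \left(-6 + 29\right)}{-12536} = \frac{3062}{\frac{1}{-5267}} + 2 \cdot 29 \cdot 23 \left(- \frac{1}{12536}\right) = \frac{3062}{- \frac{1}{5267}} + 1334 \left(- \frac{1}{12536}\right) = 3062 \left(-5267\right) - \frac{667}{6268} = -16127554 - \frac{667}{6268} = - \frac{101087509139}{6268}$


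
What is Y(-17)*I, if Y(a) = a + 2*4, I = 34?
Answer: -306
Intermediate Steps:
Y(a) = 8 + a (Y(a) = a + 8 = 8 + a)
Y(-17)*I = (8 - 17)*34 = -9*34 = -306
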